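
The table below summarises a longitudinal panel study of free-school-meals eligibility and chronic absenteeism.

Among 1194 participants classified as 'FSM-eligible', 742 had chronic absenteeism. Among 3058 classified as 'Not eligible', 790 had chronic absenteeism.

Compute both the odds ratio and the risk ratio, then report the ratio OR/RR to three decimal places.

1.959

From the description: a = 742, b = 452, c = 790, d = 2268.
OR = (742·2268)/(452·790) = 1682856/357080 = 4.71283
Risk in exposed = 742/1194 = 0.62144; risk in unexposed = 790/3058 = 0.25834; RR = 2.40553
OR/RR = 4.71283 / 2.40553 = 1.95917
The outcome is not rare, so the OR lies further from 1 than the RR.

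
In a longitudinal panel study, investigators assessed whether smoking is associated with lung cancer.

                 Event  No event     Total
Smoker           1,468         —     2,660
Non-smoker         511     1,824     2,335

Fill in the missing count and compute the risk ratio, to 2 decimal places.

The missing cell is in the exposed row: 2660 − 1468 = 1192.
So a = 1468, b = 1192, c = 511, d = 1824.
RR = [a/(a+b)] / [c/(c+d)] = (1468/2660) / (511/2335) = 0.55188/0.21884 = 2.52180

2.52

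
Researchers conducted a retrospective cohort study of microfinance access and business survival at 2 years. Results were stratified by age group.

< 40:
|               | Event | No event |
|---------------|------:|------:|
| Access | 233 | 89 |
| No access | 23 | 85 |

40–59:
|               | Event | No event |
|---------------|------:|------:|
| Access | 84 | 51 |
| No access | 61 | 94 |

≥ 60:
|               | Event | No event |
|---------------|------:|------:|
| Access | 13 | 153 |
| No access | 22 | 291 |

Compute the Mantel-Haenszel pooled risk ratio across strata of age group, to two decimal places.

2.10

RR_MH = Σ(aᵢ·n₀ᵢ/nᵢ) / Σ(cᵢ·n₁ᵢ/nᵢ), with n₁ᵢ = aᵢ+bᵢ (exposed), n₀ᵢ = cᵢ+dᵢ (unexposed), nᵢ = n₁ᵢ+n₀ᵢ.
Stratum 1 (< 40): n₁ = 322, n₀ = 108, n = 430; a·n₀/n = 233·108/430 = 58.5209; c·n₁/n = 23·322/430 = 17.2233
Stratum 2 (40–59): n₁ = 135, n₀ = 155, n = 290; a·n₀/n = 84·155/290 = 44.8966; c·n₁/n = 61·135/290 = 28.3966
Stratum 3 (≥ 60): n₁ = 166, n₀ = 313, n = 479; a·n₀/n = 13·313/479 = 8.4948; c·n₁/n = 22·166/479 = 7.6242
RR_MH = (58.5209 + 44.8966 + 8.4948) / (17.2233 + 28.3966 + 7.6242) = 111.9123 / 53.2440 = 2.10187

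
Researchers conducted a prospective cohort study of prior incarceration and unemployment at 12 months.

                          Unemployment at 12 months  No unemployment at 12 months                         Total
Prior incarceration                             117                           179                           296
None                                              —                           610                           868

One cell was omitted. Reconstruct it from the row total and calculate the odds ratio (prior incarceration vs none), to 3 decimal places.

The missing cell is in the unexposed row: 868 − 610 = 258.
So a = 117, b = 179, c = 258, d = 610.
OR = (a·d)/(b·c) = (117 × 610) / (179 × 258) = 71370 / 46182 = 1.54541

1.545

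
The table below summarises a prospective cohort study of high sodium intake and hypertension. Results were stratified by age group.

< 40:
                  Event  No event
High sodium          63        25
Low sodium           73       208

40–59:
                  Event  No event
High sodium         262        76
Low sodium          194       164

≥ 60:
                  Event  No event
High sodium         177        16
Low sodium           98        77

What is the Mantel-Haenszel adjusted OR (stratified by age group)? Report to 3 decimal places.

4.419

OR_MH = Σ(aᵢdᵢ/nᵢ) / Σ(bᵢcᵢ/nᵢ), where nᵢ is the stratum total.
Stratum 1 (< 40): n = 369; a·d/n = 63·208/369 = 35.5122; b·c/n = 25·73/369 = 4.9458
Stratum 2 (40–59): n = 696; a·d/n = 262·164/696 = 61.7356; b·c/n = 76·194/696 = 21.1839
Stratum 3 (≥ 60): n = 368; a·d/n = 177·77/368 = 37.0353; b·c/n = 16·98/368 = 4.2609
OR_MH = (35.5122 + 61.7356 + 37.0353) / (4.9458 + 21.1839 + 4.2609) = 134.2832 / 30.3906 = 4.41858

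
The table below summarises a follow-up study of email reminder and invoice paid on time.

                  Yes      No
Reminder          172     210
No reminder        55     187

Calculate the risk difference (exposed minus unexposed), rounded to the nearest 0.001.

0.223

Cells: a = 172, b = 210, c = 55, d = 187.
Risk in exposed = 172/382 = 0.450262; risk in unexposed = 55/242 = 0.227273.
Risk difference = 0.450262 − 0.227273 = 0.222989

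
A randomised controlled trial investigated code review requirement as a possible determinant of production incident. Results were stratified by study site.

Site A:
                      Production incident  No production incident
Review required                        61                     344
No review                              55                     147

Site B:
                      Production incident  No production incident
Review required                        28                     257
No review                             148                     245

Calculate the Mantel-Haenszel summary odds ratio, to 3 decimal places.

0.285

OR_MH = Σ(aᵢdᵢ/nᵢ) / Σ(bᵢcᵢ/nᵢ), where nᵢ is the stratum total.
Stratum 1 (Site A): n = 607; a·d/n = 61·147/607 = 14.7727; b·c/n = 344·55/607 = 31.1697
Stratum 2 (Site B): n = 678; a·d/n = 28·245/678 = 10.1180; b·c/n = 257·148/678 = 56.1003
OR_MH = (14.7727 + 10.1180) / (31.1697 + 56.1003) = 24.8906 / 87.2700 = 0.28521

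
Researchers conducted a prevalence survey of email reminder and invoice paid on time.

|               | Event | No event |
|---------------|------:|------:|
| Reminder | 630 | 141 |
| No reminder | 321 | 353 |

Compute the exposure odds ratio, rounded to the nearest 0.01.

Cells: a = 630, b = 141, c = 321, d = 353.
OR = (a·d)/(b·c) = (630 × 353) / (141 × 321) = 222390 / 45261 = 4.91350
The odds of invoice paid on time are about 4.91 times as high in the reminder group.

4.91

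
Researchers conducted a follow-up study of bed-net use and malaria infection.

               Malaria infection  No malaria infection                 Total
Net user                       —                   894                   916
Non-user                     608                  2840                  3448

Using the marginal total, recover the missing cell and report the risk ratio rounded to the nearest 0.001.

0.136

The missing cell is in the exposed row: 916 − 894 = 22.
So a = 22, b = 894, c = 608, d = 2840.
RR = [a/(a+b)] / [c/(c+d)] = (22/916) / (608/3448) = 0.02402/0.17633 = 0.13620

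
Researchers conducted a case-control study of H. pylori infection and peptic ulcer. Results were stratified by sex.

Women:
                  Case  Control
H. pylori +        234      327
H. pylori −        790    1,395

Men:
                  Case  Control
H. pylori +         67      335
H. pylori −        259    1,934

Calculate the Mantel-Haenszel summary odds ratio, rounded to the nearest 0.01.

OR_MH = Σ(aᵢdᵢ/nᵢ) / Σ(bᵢcᵢ/nᵢ), where nᵢ is the stratum total.
Stratum 1 (Women): n = 2746; a·d/n = 234·1395/2746 = 118.8747; b·c/n = 327·790/2746 = 94.0750
Stratum 2 (Men): n = 2595; a·d/n = 67·1934/2595 = 49.9337; b·c/n = 335·259/2595 = 33.4355
OR_MH = (118.8747 + 49.9337) / (94.0750 + 33.4355) = 168.8084 / 127.5105 = 1.32388

1.32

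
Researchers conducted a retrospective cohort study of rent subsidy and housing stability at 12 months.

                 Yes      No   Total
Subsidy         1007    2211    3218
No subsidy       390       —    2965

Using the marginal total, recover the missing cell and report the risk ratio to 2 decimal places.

2.38

The missing cell is in the unexposed row: 2965 − 390 = 2575.
So a = 1007, b = 2211, c = 390, d = 2575.
RR = [a/(a+b)] / [c/(c+d)] = (1007/3218) / (390/2965) = 0.31293/0.13153 = 2.37905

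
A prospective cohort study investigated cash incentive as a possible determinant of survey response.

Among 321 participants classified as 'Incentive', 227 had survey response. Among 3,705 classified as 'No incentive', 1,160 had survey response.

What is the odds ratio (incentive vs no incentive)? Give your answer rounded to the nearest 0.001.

From the description: a = 227, b = 94, c = 1160, d = 2545.
OR = (a·d)/(b·c) = (227 × 2545) / (94 × 1160) = 577715 / 109040 = 5.29819
The odds of survey response are about 5.30 times as high in the incentive group.

5.298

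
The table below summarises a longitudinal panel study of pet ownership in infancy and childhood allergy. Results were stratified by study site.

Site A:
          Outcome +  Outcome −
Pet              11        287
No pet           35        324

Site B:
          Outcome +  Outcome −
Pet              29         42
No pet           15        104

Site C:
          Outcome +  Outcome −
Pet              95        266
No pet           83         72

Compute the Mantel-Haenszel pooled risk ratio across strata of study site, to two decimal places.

0.66

RR_MH = Σ(aᵢ·n₀ᵢ/nᵢ) / Σ(cᵢ·n₁ᵢ/nᵢ), with n₁ᵢ = aᵢ+bᵢ (exposed), n₀ᵢ = cᵢ+dᵢ (unexposed), nᵢ = n₁ᵢ+n₀ᵢ.
Stratum 1 (Site A): n₁ = 298, n₀ = 359, n = 657; a·n₀/n = 11·359/657 = 6.0107; c·n₁/n = 35·298/657 = 15.8752
Stratum 2 (Site B): n₁ = 71, n₀ = 119, n = 190; a·n₀/n = 29·119/190 = 18.1632; c·n₁/n = 15·71/190 = 5.6053
Stratum 3 (Site C): n₁ = 361, n₀ = 155, n = 516; a·n₀/n = 95·155/516 = 28.5368; c·n₁/n = 83·361/516 = 58.0678
RR_MH = (6.0107 + 18.1632 + 28.5368) / (15.8752 + 5.6053 + 58.0678) = 52.7106 / 79.5483 = 0.66262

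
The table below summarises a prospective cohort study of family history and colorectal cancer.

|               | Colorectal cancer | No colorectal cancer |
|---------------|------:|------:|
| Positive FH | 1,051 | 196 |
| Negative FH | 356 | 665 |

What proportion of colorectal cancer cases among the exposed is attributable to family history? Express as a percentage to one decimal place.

58.6

Cells: a = 1051, b = 196, c = 356, d = 665.
Risk in exposed = 1051/1247 = 0.84282; risk in unexposed = 356/1021 = 0.34868.
RR = 0.84282/0.34868 = 2.41720
AR% = (RR − 1)/RR × 100 = (2.41720 − 1)/2.41720 × 100 = 58.6298%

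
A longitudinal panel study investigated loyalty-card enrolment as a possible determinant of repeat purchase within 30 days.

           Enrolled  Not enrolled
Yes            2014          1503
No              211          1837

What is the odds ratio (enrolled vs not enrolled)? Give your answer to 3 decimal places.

Reading the table with exposure as columns: a = 2014 (Enrolled, case), b = 211 (Enrolled, non-case), c = 1503 (Not enrolled, case), d = 1837.
OR = (a·d)/(b·c) = (2014 × 1837) / (211 × 1503) = 3699718 / 317133 = 11.66614
The odds of repeat purchase within 30 days are about 11.67 times as high in the enrolled group.

11.666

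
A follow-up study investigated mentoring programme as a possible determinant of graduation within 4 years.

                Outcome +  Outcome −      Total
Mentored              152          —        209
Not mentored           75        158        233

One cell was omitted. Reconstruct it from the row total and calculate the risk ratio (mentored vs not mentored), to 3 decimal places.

The missing cell is in the exposed row: 209 − 152 = 57.
So a = 152, b = 57, c = 75, d = 158.
RR = [a/(a+b)] / [c/(c+d)] = (152/209) / (75/233) = 0.72727/0.32189 = 2.25939

2.259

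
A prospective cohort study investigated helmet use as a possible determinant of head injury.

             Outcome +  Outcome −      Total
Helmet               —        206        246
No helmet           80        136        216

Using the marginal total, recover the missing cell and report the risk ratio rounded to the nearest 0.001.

0.439

The missing cell is in the exposed row: 246 − 206 = 40.
So a = 40, b = 206, c = 80, d = 136.
RR = [a/(a+b)] / [c/(c+d)] = (40/246) / (80/216) = 0.16260/0.37037 = 0.43902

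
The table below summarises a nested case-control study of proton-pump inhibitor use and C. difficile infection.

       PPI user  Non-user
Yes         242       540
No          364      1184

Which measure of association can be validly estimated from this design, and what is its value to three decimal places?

Reading the table with exposure as columns: a = 242 (PPI user, case), b = 364 (PPI user, non-case), c = 540 (Non-user, case), d = 1184.
This is a nested case-control study: participants were sampled on outcome status, so risks in the source population cannot be estimated directly — relative risk is not valid here. The odds ratio is the appropriate measure.
OR = (a·d)/(b·c) = (242 × 1184) / (364 × 540) = 286528 / 196560 = 1.45771

1.458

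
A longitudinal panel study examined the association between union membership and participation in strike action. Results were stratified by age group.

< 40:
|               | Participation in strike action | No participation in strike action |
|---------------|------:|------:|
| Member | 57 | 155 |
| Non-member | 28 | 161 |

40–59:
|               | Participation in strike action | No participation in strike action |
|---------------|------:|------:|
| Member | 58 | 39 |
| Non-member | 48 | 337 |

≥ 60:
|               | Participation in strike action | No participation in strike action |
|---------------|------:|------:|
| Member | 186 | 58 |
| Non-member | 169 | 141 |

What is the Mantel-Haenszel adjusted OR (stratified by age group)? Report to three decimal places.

OR_MH = Σ(aᵢdᵢ/nᵢ) / Σ(bᵢcᵢ/nᵢ), where nᵢ is the stratum total.
Stratum 1 (< 40): n = 401; a·d/n = 57·161/401 = 22.8853; b·c/n = 155·28/401 = 10.8229
Stratum 2 (40–59): n = 482; a·d/n = 58·337/482 = 40.5519; b·c/n = 39·48/482 = 3.8838
Stratum 3 (≥ 60): n = 554; a·d/n = 186·141/554 = 47.3394; b·c/n = 58·169/554 = 17.6931
OR_MH = (22.8853 + 40.5519 + 47.3394) / (10.8229 + 3.8838 + 17.6931) = 110.7765 / 32.3999 = 3.41904

3.419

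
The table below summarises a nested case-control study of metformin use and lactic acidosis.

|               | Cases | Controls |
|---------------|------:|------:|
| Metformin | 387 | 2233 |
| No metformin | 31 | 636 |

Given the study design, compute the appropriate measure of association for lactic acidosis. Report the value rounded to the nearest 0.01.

Cells: a = 387, b = 2233, c = 31, d = 636.
This is a nested case-control study: participants were sampled on outcome status, so risks in the source population cannot be estimated directly — relative risk is not valid here. The odds ratio is the appropriate measure.
OR = (a·d)/(b·c) = (387 × 636) / (2233 × 31) = 246132 / 69223 = 3.55564

3.56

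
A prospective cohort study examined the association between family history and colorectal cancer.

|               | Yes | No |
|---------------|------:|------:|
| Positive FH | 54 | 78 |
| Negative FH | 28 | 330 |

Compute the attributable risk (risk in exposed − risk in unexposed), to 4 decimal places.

Cells: a = 54, b = 78, c = 28, d = 330.
Risk in exposed = 54/132 = 0.409091; risk in unexposed = 28/358 = 0.078212.
Risk difference = 0.409091 − 0.078212 = 0.330879

0.3309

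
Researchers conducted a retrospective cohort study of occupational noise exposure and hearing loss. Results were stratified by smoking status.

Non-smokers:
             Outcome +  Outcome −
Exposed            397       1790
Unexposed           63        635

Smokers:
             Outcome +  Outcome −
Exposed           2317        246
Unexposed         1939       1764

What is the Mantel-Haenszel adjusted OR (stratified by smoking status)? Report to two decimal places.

OR_MH = Σ(aᵢdᵢ/nᵢ) / Σ(bᵢcᵢ/nᵢ), where nᵢ is the stratum total.
Stratum 1 (Non-smokers): n = 2885; a·d/n = 397·635/2885 = 87.3813; b·c/n = 1790·63/2885 = 39.0884
Stratum 2 (Smokers): n = 6266; a·d/n = 2317·1764/6266 = 652.2802; b·c/n = 246·1939/6266 = 76.1242
OR_MH = (87.3813 + 652.2802) / (39.0884 + 76.1242) = 739.6615 / 115.2126 = 6.41997

6.42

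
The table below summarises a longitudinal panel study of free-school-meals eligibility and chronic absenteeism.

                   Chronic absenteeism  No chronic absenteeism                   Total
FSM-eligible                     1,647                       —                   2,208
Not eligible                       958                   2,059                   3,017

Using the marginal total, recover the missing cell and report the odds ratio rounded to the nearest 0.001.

The missing cell is in the exposed row: 2208 − 1647 = 561.
So a = 1647, b = 561, c = 958, d = 2059.
OR = (a·d)/(b·c) = (1647 × 2059) / (561 × 958) = 3391173 / 537438 = 6.30989

6.310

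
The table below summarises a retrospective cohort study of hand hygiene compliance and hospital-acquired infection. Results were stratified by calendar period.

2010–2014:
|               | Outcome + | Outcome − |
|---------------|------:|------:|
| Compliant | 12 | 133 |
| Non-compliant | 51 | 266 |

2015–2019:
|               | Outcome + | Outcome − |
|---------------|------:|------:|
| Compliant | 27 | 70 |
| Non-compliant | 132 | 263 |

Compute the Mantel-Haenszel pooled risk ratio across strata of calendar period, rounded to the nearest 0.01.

0.71

RR_MH = Σ(aᵢ·n₀ᵢ/nᵢ) / Σ(cᵢ·n₁ᵢ/nᵢ), with n₁ᵢ = aᵢ+bᵢ (exposed), n₀ᵢ = cᵢ+dᵢ (unexposed), nᵢ = n₁ᵢ+n₀ᵢ.
Stratum 1 (2010–2014): n₁ = 145, n₀ = 317, n = 462; a·n₀/n = 12·317/462 = 8.2338; c·n₁/n = 51·145/462 = 16.0065
Stratum 2 (2015–2019): n₁ = 97, n₀ = 395, n = 492; a·n₀/n = 27·395/492 = 21.6768; c·n₁/n = 132·97/492 = 26.0244
RR_MH = (8.2338 + 21.6768) / (16.0065 + 26.0244) = 29.9106 / 42.0309 = 0.71163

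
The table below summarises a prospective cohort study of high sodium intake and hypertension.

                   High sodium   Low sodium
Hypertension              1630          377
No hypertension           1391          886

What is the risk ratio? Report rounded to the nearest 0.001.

1.808

Reading the table with exposure as columns: a = 1630 (High sodium, case), b = 1391 (High sodium, non-case), c = 377 (Low sodium, case), d = 886.
Risk in exposed = 1630/3021 = 0.53956; risk in unexposed = 377/1263 = 0.29850.
RR = 0.53956 / 0.29850 = 1.80759
The risk among the exposed is 1.81 times that among the unexposed.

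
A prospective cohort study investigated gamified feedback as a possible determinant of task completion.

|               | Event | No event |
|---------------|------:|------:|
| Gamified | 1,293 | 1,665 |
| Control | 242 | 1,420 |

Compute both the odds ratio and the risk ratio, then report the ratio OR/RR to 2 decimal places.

Cells: a = 1293, b = 1665, c = 242, d = 1420.
OR = (1293·1420)/(1665·242) = 1836060/402930 = 4.55677
Risk in exposed = 1293/2958 = 0.43712; risk in unexposed = 242/1662 = 0.14561; RR = 3.00204
OR/RR = 4.55677 / 3.00204 = 1.51789
The outcome is not rare, so the OR lies further from 1 than the RR.

1.52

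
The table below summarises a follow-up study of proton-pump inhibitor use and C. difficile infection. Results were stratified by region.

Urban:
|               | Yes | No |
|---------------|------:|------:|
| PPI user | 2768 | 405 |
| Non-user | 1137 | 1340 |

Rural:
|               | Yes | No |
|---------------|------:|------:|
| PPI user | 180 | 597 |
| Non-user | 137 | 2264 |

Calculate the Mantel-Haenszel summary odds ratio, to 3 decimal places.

7.318

OR_MH = Σ(aᵢdᵢ/nᵢ) / Σ(bᵢcᵢ/nᵢ), where nᵢ is the stratum total.
Stratum 1 (Urban): n = 5650; a·d/n = 2768·1340/5650 = 656.4814; b·c/n = 405·1137/5650 = 81.5018
Stratum 2 (Rural): n = 3178; a·d/n = 180·2264/3178 = 128.2316; b·c/n = 597·137/3178 = 25.7360
OR_MH = (656.4814 + 128.2316) / (81.5018 + 25.7360) = 784.7130 / 107.2378 = 7.31751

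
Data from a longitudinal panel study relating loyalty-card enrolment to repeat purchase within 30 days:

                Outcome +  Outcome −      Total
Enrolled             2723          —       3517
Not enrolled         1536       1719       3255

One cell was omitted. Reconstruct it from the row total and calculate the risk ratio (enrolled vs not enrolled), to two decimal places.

1.64

The missing cell is in the exposed row: 3517 − 2723 = 794.
So a = 2723, b = 794, c = 1536, d = 1719.
RR = [a/(a+b)] / [c/(c+d)] = (2723/3517) / (1536/3255) = 0.77424/0.47189 = 1.64072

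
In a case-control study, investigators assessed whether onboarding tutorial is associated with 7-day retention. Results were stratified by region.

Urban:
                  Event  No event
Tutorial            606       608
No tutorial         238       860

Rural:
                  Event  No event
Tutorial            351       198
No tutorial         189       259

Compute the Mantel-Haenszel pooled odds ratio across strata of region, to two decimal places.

3.16

OR_MH = Σ(aᵢdᵢ/nᵢ) / Σ(bᵢcᵢ/nᵢ), where nᵢ is the stratum total.
Stratum 1 (Urban): n = 2312; a·d/n = 606·860/2312 = 225.4152; b·c/n = 608·238/2312 = 62.5882
Stratum 2 (Rural): n = 997; a·d/n = 351·259/997 = 91.1825; b·c/n = 198·189/997 = 37.5346
OR_MH = (225.4152 + 91.1825) / (62.5882 + 37.5346) = 316.5978 / 100.1228 = 3.16209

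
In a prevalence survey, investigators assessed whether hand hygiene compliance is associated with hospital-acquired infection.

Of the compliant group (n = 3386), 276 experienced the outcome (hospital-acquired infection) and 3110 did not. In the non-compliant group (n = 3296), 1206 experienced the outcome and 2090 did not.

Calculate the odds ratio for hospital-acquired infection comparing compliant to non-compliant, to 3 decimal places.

0.154

From the description: a = 276, b = 3110, c = 1206, d = 2090.
OR = (a·d)/(b·c) = (276 × 2090) / (3110 × 1206) = 576840 / 3750660 = 0.15380
Exposure is associated with lower odds of hospital-acquired infection (OR = 0.15 < 1).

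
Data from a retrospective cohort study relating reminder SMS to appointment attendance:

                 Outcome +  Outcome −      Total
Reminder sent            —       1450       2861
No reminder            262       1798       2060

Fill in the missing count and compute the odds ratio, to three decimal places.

The missing cell is in the exposed row: 2861 − 1450 = 1411.
So a = 1411, b = 1450, c = 262, d = 1798.
OR = (a·d)/(b·c) = (1411 × 1798) / (1450 × 262) = 2536978 / 379900 = 6.67802

6.678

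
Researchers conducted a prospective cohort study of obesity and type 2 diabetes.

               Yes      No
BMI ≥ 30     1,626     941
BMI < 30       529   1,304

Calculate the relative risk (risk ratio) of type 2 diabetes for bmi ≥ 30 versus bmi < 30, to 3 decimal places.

2.195

Cells: a = 1626, b = 941, c = 529, d = 1304.
Risk in exposed = 1626/2567 = 0.63342; risk in unexposed = 529/1833 = 0.28860.
RR = 0.63342 / 0.28860 = 2.19483
The risk among the exposed is 2.19 times that among the unexposed.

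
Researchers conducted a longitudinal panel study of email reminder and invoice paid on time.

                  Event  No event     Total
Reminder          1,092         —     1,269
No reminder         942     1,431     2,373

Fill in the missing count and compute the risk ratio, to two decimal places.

2.17

The missing cell is in the exposed row: 1269 − 1092 = 177.
So a = 1092, b = 177, c = 942, d = 1431.
RR = [a/(a+b)] / [c/(c+d)] = (1092/1269) / (942/2373) = 0.86052/0.39697 = 2.16774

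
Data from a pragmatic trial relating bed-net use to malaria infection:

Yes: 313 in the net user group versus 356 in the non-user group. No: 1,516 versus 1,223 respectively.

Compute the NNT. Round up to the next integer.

19

Risk in treated group = 313/1829 = 0.17113; risk in control = 356/1579 = 0.22546.
Absolute risk reduction = 0.22546 − 0.17113 = 0.05433
NNT = 1 / ARR = 1 / 0.05433 = 18.407 → round up → 19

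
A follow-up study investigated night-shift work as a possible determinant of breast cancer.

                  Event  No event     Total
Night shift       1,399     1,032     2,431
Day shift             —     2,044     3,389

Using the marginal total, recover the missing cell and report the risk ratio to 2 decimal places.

The missing cell is in the unexposed row: 3389 − 2044 = 1345.
So a = 1399, b = 1032, c = 1345, d = 2044.
RR = [a/(a+b)] / [c/(c+d)] = (1399/2431) / (1345/3389) = 0.57548/0.39687 = 1.45005

1.45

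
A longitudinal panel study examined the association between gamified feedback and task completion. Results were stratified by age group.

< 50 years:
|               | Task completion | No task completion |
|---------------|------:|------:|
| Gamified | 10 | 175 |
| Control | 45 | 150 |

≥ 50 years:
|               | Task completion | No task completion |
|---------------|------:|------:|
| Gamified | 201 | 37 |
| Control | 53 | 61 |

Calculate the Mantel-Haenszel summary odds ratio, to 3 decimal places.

1.475

OR_MH = Σ(aᵢdᵢ/nᵢ) / Σ(bᵢcᵢ/nᵢ), where nᵢ is the stratum total.
Stratum 1 (< 50 years): n = 380; a·d/n = 10·150/380 = 3.9474; b·c/n = 175·45/380 = 20.7237
Stratum 2 (≥ 50 years): n = 352; a·d/n = 201·61/352 = 34.8324; b·c/n = 37·53/352 = 5.5710
OR_MH = (3.9474 + 34.8324) / (20.7237 + 5.5710) = 38.7798 / 26.2947 = 1.47481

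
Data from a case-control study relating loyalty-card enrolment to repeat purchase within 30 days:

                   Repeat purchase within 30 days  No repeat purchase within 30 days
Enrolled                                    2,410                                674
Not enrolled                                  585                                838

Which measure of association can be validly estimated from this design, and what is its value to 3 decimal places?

Cells: a = 2410, b = 674, c = 585, d = 838.
This is a case-control study: participants were sampled on outcome status, so risks in the source population cannot be estimated directly — relative risk is not valid here. The odds ratio is the appropriate measure.
OR = (a·d)/(b·c) = (2410 × 838) / (674 × 585) = 2019580 / 394290 = 5.12207

5.122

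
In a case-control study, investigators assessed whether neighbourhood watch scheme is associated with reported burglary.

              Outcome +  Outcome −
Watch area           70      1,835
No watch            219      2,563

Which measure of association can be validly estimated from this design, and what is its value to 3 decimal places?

0.446

Cells: a = 70, b = 1835, c = 219, d = 2563.
This is a case-control study: participants were sampled on outcome status, so risks in the source population cannot be estimated directly — relative risk is not valid here. The odds ratio is the appropriate measure.
OR = (a·d)/(b·c) = (70 × 2563) / (1835 × 219) = 179410 / 401865 = 0.44644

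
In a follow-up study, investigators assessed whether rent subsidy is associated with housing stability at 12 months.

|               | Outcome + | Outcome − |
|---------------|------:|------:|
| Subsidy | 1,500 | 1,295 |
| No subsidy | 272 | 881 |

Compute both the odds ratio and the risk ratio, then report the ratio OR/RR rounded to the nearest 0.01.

1.65

Cells: a = 1500, b = 1295, c = 272, d = 881.
OR = (1500·881)/(1295·272) = 1321500/352240 = 3.75170
Risk in exposed = 1500/2795 = 0.53667; risk in unexposed = 272/1153 = 0.23591; RR = 2.27494
OR/RR = 3.75170 / 2.27494 = 1.64914
The outcome is not rare, so the OR lies further from 1 than the RR.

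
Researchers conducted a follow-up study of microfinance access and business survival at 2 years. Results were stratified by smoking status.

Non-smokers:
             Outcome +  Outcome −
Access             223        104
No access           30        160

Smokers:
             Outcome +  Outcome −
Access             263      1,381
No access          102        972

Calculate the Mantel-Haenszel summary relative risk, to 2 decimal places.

2.30

RR_MH = Σ(aᵢ·n₀ᵢ/nᵢ) / Σ(cᵢ·n₁ᵢ/nᵢ), with n₁ᵢ = aᵢ+bᵢ (exposed), n₀ᵢ = cᵢ+dᵢ (unexposed), nᵢ = n₁ᵢ+n₀ᵢ.
Stratum 1 (Non-smokers): n₁ = 327, n₀ = 190, n = 517; a·n₀/n = 223·190/517 = 81.9536; c·n₁/n = 30·327/517 = 18.9749
Stratum 2 (Smokers): n₁ = 1644, n₀ = 1074, n = 2718; a·n₀/n = 263·1074/2718 = 103.9227; c·n₁/n = 102·1644/2718 = 61.6954
RR_MH = (81.9536 + 103.9227) / (18.9749 + 61.6954) = 185.8763 / 80.6702 = 2.30415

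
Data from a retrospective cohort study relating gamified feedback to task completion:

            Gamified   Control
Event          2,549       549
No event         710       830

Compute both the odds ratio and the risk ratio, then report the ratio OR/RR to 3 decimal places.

Reading the table with exposure as columns: a = 2549 (Gamified, case), b = 710 (Gamified, non-case), c = 549 (Control, case), d = 830.
OR = (2549·830)/(710·549) = 2115670/389790 = 5.42772
Risk in exposed = 2549/3259 = 0.78214; risk in unexposed = 549/1379 = 0.39811; RR = 1.96461
OR/RR = 5.42772 / 1.96461 = 2.76274
The outcome is not rare, so the OR lies further from 1 than the RR.

2.763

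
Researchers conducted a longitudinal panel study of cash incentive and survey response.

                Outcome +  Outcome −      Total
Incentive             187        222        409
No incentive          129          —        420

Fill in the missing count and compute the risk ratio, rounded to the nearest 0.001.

1.489

The missing cell is in the unexposed row: 420 − 129 = 291.
So a = 187, b = 222, c = 129, d = 291.
RR = [a/(a+b)] / [c/(c+d)] = (187/409) / (129/420) = 0.45721/0.30714 = 1.48860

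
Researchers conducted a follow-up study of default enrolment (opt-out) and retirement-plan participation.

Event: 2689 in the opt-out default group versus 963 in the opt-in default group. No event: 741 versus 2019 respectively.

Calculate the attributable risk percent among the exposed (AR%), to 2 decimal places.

58.81

From the description: a = 2689, b = 741, c = 963, d = 2019.
Risk in exposed = 2689/3430 = 0.78397; risk in unexposed = 963/2982 = 0.32294.
RR = 0.78397/0.32294 = 2.42761
AR% = (RR − 1)/RR × 100 = (2.42761 − 1)/2.42761 × 100 = 58.8071%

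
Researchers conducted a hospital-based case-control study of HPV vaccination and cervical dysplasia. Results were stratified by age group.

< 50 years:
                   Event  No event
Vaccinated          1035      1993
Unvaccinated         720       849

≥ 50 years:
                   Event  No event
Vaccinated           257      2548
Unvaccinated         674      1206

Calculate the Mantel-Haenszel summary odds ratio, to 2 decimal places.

0.38

OR_MH = Σ(aᵢdᵢ/nᵢ) / Σ(bᵢcᵢ/nᵢ), where nᵢ is the stratum total.
Stratum 1 (< 50 years): n = 4597; a·d/n = 1035·849/4597 = 191.1497; b·c/n = 1993·720/4597 = 312.1514
Stratum 2 (≥ 50 years): n = 4685; a·d/n = 257·1206/4685 = 66.1562; b·c/n = 2548·674/4685 = 366.5639
OR_MH = (191.1497 + 66.1562) / (312.1514 + 366.5639) = 257.3059 / 678.7153 = 0.37911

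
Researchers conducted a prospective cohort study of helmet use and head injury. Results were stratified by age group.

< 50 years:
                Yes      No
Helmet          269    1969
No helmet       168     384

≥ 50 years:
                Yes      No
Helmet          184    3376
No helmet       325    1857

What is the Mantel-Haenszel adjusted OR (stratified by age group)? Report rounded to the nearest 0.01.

OR_MH = Σ(aᵢdᵢ/nᵢ) / Σ(bᵢcᵢ/nᵢ), where nᵢ is the stratum total.
Stratum 1 (< 50 years): n = 2790; a·d/n = 269·384/2790 = 37.0237; b·c/n = 1969·168/2790 = 118.5634
Stratum 2 (≥ 50 years): n = 5742; a·d/n = 184·1857/5742 = 59.5068; b·c/n = 3376·325/5742 = 191.0832
OR_MH = (37.0237 + 59.5068) / (118.5634 + 191.0832) = 96.5304 / 309.6467 = 0.31174

0.31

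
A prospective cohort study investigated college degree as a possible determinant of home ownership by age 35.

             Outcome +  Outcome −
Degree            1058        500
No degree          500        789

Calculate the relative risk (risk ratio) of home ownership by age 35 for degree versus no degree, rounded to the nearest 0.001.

Cells: a = 1058, b = 500, c = 500, d = 789.
Risk in exposed = 1058/1558 = 0.67908; risk in unexposed = 500/1289 = 0.38790.
RR = 0.67908 / 0.38790 = 1.75066
The risk among the exposed is 1.75 times that among the unexposed.

1.751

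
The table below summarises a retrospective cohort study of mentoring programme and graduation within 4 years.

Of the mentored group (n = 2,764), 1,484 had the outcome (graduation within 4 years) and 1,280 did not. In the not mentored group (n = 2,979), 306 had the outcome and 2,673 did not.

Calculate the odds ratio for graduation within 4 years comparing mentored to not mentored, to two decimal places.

10.13

From the description: a = 1484, b = 1280, c = 306, d = 2673.
OR = (a·d)/(b·c) = (1484 × 2673) / (1280 × 306) = 3966732 / 391680 = 10.12748
The odds of graduation within 4 years are about 10.13 times as high in the mentored group.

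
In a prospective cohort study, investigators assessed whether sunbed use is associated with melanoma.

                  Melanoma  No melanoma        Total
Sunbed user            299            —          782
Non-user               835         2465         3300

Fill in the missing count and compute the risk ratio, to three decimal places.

The missing cell is in the exposed row: 782 − 299 = 483.
So a = 299, b = 483, c = 835, d = 2465.
RR = [a/(a+b)] / [c/(c+d)] = (299/782) / (835/3300) = 0.38235/0.25303 = 1.51110

1.511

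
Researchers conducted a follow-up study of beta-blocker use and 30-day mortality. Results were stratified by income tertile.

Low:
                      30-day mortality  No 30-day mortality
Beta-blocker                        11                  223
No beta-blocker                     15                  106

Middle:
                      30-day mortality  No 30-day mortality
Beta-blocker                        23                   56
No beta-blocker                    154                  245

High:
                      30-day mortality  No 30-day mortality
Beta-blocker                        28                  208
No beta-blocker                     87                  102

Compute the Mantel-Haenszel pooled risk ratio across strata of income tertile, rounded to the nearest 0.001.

RR_MH = Σ(aᵢ·n₀ᵢ/nᵢ) / Σ(cᵢ·n₁ᵢ/nᵢ), with n₁ᵢ = aᵢ+bᵢ (exposed), n₀ᵢ = cᵢ+dᵢ (unexposed), nᵢ = n₁ᵢ+n₀ᵢ.
Stratum 1 (Low): n₁ = 234, n₀ = 121, n = 355; a·n₀/n = 11·121/355 = 3.7493; c·n₁/n = 15·234/355 = 9.8873
Stratum 2 (Middle): n₁ = 79, n₀ = 399, n = 478; a·n₀/n = 23·399/478 = 19.1987; c·n₁/n = 154·79/478 = 25.4519
Stratum 3 (High): n₁ = 236, n₀ = 189, n = 425; a·n₀/n = 28·189/425 = 12.4518; c·n₁/n = 87·236/425 = 48.3106
RR_MH = (3.7493 + 19.1987 + 12.4518) / (9.8873 + 25.4519 + 48.3106) = 35.3998 / 83.6498 = 0.42319

0.423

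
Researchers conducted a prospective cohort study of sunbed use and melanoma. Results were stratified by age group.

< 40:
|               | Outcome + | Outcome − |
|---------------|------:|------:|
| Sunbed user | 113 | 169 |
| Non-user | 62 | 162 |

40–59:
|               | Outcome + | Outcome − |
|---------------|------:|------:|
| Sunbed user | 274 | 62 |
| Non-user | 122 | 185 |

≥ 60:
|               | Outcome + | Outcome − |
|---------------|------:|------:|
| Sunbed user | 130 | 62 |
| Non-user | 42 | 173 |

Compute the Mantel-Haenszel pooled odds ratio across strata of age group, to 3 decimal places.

OR_MH = Σ(aᵢdᵢ/nᵢ) / Σ(bᵢcᵢ/nᵢ), where nᵢ is the stratum total.
Stratum 1 (< 40): n = 506; a·d/n = 113·162/506 = 36.1779; b·c/n = 169·62/506 = 20.7075
Stratum 2 (40–59): n = 643; a·d/n = 274·185/643 = 78.8336; b·c/n = 62·122/643 = 11.7636
Stratum 3 (≥ 60): n = 407; a·d/n = 130·173/407 = 55.2580; b·c/n = 62·42/407 = 6.3980
OR_MH = (36.1779 + 78.8336 + 55.2580) / (20.7075 + 11.7636 + 6.3980) = 170.2694 / 38.8692 = 4.38058

4.381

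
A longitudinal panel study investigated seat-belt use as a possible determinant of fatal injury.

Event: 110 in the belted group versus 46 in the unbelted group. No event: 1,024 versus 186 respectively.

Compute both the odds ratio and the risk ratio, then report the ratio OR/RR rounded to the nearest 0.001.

From the description: a = 110, b = 1024, c = 46, d = 186.
OR = (110·186)/(1024·46) = 20460/47104 = 0.43436
Risk in exposed = 110/1134 = 0.09700; risk in unexposed = 46/232 = 0.19828; RR = 0.48923
OR/RR = 0.43436 / 0.48923 = 0.88785
The outcome is not rare, so the OR lies further from 1 than the RR.

0.888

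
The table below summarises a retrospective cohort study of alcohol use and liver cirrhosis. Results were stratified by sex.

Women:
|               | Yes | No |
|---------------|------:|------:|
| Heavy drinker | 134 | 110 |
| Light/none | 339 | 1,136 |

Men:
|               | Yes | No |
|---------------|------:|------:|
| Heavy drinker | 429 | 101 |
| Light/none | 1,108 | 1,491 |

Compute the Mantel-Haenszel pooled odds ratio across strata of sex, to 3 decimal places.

5.099

OR_MH = Σ(aᵢdᵢ/nᵢ) / Σ(bᵢcᵢ/nᵢ), where nᵢ is the stratum total.
Stratum 1 (Women): n = 1719; a·d/n = 134·1136/1719 = 88.5538; b·c/n = 110·339/1719 = 21.6928
Stratum 2 (Men): n = 3129; a·d/n = 429·1491/3129 = 204.4228; b·c/n = 101·1108/3129 = 35.7648
OR_MH = (88.5538 + 204.4228) / (21.6928 + 35.7648) = 292.9766 / 57.4576 = 5.09900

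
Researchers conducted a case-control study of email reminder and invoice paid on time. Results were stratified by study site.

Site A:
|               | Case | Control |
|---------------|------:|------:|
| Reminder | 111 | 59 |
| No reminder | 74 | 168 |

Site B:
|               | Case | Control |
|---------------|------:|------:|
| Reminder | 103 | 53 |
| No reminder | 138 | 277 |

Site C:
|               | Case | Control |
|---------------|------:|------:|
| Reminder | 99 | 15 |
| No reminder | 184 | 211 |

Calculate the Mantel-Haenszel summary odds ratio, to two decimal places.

OR_MH = Σ(aᵢdᵢ/nᵢ) / Σ(bᵢcᵢ/nᵢ), where nᵢ is the stratum total.
Stratum 1 (Site A): n = 412; a·d/n = 111·168/412 = 45.2621; b·c/n = 59·74/412 = 10.5971
Stratum 2 (Site B): n = 571; a·d/n = 103·277/571 = 49.9667; b·c/n = 53·138/571 = 12.8091
Stratum 3 (Site C): n = 509; a·d/n = 99·211/509 = 41.0393; b·c/n = 15·184/509 = 5.4224
OR_MH = (45.2621 + 49.9667 + 41.0393) / (10.5971 + 12.8091 + 5.4224) = 136.2682 / 28.8286 = 4.72684

4.73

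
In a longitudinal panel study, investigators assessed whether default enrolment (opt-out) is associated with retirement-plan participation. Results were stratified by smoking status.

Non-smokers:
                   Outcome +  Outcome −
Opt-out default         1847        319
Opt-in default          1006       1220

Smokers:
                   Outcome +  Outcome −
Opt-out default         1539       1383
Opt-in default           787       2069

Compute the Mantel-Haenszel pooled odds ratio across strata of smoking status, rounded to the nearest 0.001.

OR_MH = Σ(aᵢdᵢ/nᵢ) / Σ(bᵢcᵢ/nᵢ), where nᵢ is the stratum total.
Stratum 1 (Non-smokers): n = 4392; a·d/n = 1847·1220/4392 = 513.0556; b·c/n = 319·1006/4392 = 73.0679
Stratum 2 (Smokers): n = 5778; a·d/n = 1539·2069/5778 = 551.0888; b·c/n = 1383·787/5778 = 188.3733
OR_MH = (513.0556 + 551.0888) / (73.0679 + 188.3733) = 1064.1443 / 261.4412 = 4.07030

4.070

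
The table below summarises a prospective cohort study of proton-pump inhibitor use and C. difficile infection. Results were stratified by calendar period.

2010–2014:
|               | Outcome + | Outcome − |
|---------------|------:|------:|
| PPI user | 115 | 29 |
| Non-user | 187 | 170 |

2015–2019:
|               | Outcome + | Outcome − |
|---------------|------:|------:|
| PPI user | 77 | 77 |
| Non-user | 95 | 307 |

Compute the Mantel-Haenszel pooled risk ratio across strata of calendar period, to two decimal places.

1.72

RR_MH = Σ(aᵢ·n₀ᵢ/nᵢ) / Σ(cᵢ·n₁ᵢ/nᵢ), with n₁ᵢ = aᵢ+bᵢ (exposed), n₀ᵢ = cᵢ+dᵢ (unexposed), nᵢ = n₁ᵢ+n₀ᵢ.
Stratum 1 (2010–2014): n₁ = 144, n₀ = 357, n = 501; a·n₀/n = 115·357/501 = 81.9461; c·n₁/n = 187·144/501 = 53.7485
Stratum 2 (2015–2019): n₁ = 154, n₀ = 402, n = 556; a·n₀/n = 77·402/556 = 55.6727; c·n₁/n = 95·154/556 = 26.3129
RR_MH = (81.9461 + 55.6727) / (53.7485 + 26.3129) = 137.6188 / 80.0615 = 1.71891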